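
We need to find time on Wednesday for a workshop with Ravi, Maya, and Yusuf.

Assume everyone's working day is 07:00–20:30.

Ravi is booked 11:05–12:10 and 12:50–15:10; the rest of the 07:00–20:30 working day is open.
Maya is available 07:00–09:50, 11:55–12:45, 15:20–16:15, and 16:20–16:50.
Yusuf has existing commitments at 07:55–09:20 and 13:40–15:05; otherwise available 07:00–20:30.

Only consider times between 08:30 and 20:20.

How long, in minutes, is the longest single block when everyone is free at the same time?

55 minutes

Ravi free within 07:00–20:30: 07:00–11:05, 12:10–12:50, 15:10–20:30.
Yusuf free within 07:00–20:30: 07:00–07:55, 09:20–13:40, 15:05–20:30.
Ravi ∩ Maya: 07:00–09:50, 12:10–12:45, 15:20–16:15, 16:20–16:50.
Ravi ∩ Maya ∩ Yusuf: 07:00–07:55, 09:20–09:50, 12:10–12:45, 15:20–16:15, 16:20–16:50.
Restricted to 08:30–20:20: 09:20–09:50, 12:10–12:45, 15:20–16:15, 16:20–16:50.
Common window lengths: 30, 35, 55, 30 min; longest is 55.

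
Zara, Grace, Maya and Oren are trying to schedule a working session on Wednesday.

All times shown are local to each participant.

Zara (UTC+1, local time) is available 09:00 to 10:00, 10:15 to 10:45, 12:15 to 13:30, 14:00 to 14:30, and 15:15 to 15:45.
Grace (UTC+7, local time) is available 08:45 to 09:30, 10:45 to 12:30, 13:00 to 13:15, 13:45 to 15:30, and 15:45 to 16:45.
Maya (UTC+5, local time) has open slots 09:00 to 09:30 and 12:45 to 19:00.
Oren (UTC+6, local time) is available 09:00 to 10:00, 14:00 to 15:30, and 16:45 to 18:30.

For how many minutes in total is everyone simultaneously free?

Zara → UTC: 08:00–09:00, 09:15–09:45, 11:15–12:30, 13:00–13:30, 14:15–14:45.
Grace → UTC: 01:45–02:30, 03:45–05:30, 06:00–06:15, 06:45–08:30, 08:45–09:45.
Maya → UTC: 04:00–04:30, 07:45–14:00.
Oren → UTC: 03:00–04:00, 08:00–09:30, 10:45–12:30.
Zara ∩ Grace: 08:00–08:30, 08:45–09:00, 09:15–09:45.
Zara ∩ Grace ∩ Maya: 08:00–08:30, 08:45–09:00, 09:15–09:45.
Zara ∩ Grace ∩ Maya ∩ Oren: 08:00–08:30, 08:45–09:00, 09:15–09:30.
Total common minutes: 30 + 15 + 15 = 60.

60 minutes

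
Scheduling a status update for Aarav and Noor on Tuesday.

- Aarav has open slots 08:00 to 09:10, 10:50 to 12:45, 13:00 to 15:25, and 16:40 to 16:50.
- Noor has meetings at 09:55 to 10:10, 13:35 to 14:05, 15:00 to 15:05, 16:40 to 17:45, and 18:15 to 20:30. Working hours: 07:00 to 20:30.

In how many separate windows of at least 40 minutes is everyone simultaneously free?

Noor free within 07:00–20:30: 07:00–09:55, 10:10–13:35, 14:05–15:00, 15:05–16:40, 17:45–18:15.
Aarav ∩ Noor: 08:00–09:10, 10:50–12:45, 13:00–13:35, 14:05–15:00, 15:05–15:25.
Windows ≥ 40 min: 08:00–09:10, 10:50–12:45, 14:05–15:00.
That's 3 windows.

3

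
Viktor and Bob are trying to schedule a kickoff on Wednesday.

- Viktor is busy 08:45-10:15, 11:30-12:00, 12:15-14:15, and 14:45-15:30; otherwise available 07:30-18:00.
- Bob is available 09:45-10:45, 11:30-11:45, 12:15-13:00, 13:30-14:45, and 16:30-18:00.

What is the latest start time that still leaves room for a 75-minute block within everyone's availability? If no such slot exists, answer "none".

16:45

Viktor free within 07:30–18:00: 07:30–08:45, 10:15–11:30, 12:00–12:15, 14:15–14:45, 15:30–18:00.
Viktor ∩ Bob: 10:15–10:45, 14:15–14:45, 16:30–18:00.
Windows ≥ 75 min: 16:30–18:00.
Latest start in the last window 16:30–18:00 is 18:00 − 75 min = 16:45.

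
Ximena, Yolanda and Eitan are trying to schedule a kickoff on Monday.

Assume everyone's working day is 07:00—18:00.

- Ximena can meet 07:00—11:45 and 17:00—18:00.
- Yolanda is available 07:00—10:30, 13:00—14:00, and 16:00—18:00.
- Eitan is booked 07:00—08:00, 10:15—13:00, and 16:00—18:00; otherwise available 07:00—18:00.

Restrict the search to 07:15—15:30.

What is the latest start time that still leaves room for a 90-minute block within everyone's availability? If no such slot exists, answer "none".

Eitan free within 07:00–18:00: 08:00–10:15, 13:00–16:00.
Ximena ∩ Yolanda: 07:00–10:30, 17:00–18:00.
Ximena ∩ Yolanda ∩ Eitan: 08:00–10:15.
Restricted to 07:15–15:30: 08:00–10:15.
Windows ≥ 90 min: 08:00–10:15.
Latest start in the last window 08:00–10:15 is 10:15 − 90 min = 08:45.

08:45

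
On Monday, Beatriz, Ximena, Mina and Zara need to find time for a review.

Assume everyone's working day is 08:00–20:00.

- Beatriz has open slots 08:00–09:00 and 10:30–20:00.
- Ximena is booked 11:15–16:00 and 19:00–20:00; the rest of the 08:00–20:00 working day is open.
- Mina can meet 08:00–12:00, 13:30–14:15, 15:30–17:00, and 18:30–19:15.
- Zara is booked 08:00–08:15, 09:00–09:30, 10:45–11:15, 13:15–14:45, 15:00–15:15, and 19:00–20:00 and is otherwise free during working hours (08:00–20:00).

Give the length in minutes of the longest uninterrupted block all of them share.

60 minutes

Ximena free within 08:00–20:00: 08:00–11:15, 16:00–19:00.
Zara free within 08:00–20:00: 08:15–09:00, 09:30–10:45, 11:15–13:15, 14:45–15:00, 15:15–19:00.
Beatriz ∩ Ximena: 08:00–09:00, 10:30–11:15, 16:00–19:00.
Beatriz ∩ Ximena ∩ Mina: 08:00–09:00, 10:30–11:15, 16:00–17:00, 18:30–19:00.
Beatriz ∩ Ximena ∩ Mina ∩ Zara: 08:15–09:00, 10:30–10:45, 16:00–17:00, 18:30–19:00.
Common window lengths: 45, 15, 60, 30 min; longest is 60.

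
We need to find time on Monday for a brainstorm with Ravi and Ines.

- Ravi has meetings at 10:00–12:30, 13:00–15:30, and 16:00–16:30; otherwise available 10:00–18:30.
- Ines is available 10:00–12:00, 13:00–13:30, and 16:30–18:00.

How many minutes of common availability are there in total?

90 minutes

Ravi free within 10:00–18:30: 12:30–13:00, 15:30–16:00, 16:30–18:30.
Ravi ∩ Ines: 16:30–18:00.
Total common minutes: 90.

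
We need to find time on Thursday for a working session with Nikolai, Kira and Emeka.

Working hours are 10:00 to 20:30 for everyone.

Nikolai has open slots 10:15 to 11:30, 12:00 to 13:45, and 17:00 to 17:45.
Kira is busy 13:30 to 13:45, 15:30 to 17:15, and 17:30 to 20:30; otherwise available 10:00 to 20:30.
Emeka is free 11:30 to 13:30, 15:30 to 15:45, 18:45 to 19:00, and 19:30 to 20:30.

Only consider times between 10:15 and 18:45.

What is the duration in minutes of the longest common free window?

Kira free within 10:00–20:30: 10:00–13:30, 13:45–15:30, 17:15–17:30.
Nikolai ∩ Kira: 10:15–11:30, 12:00–13:30, 17:15–17:30.
Nikolai ∩ Kira ∩ Emeka: 12:00–13:30.
Restricted to 10:15–18:45: 12:00–13:30.
Single common window of 90 minutes.

90 minutes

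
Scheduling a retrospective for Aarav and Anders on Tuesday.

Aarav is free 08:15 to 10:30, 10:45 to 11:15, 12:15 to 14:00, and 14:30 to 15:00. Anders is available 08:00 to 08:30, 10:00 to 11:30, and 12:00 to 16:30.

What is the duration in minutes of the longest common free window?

105 minutes

Aarav ∩ Anders: 08:15–08:30, 10:00–10:30, 10:45–11:15, 12:15–14:00, 14:30–15:00.
Common window lengths: 15, 30, 30, 105, 30 min; longest is 105.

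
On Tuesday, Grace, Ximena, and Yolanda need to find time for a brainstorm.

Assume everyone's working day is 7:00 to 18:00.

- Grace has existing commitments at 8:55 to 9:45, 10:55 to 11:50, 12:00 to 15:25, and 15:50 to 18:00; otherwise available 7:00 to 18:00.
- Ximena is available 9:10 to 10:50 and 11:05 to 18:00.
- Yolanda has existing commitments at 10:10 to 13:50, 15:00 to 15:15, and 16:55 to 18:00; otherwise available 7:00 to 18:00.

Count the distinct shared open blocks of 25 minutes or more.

Grace free within 07:00–18:00: 07:00–08:55, 09:45–10:55, 11:50–12:00, 15:25–15:50.
Yolanda free within 07:00–18:00: 07:00–10:10, 13:50–15:00, 15:15–16:55.
Grace ∩ Ximena: 09:45–10:50, 11:50–12:00, 15:25–15:50.
Grace ∩ Ximena ∩ Yolanda: 09:45–10:10, 15:25–15:50.
Windows ≥ 25 min: 09:45–10:10, 15:25–15:50.
That's 2 windows.

2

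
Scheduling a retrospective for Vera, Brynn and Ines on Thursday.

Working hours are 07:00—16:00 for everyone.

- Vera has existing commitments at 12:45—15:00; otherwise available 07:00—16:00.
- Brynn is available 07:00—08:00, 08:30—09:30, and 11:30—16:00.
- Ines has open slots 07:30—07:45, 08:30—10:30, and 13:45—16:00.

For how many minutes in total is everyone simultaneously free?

Vera free within 07:00–16:00: 07:00–12:45, 15:00–16:00.
Vera ∩ Brynn: 07:00–08:00, 08:30–09:30, 11:30–12:45, 15:00–16:00.
Vera ∩ Brynn ∩ Ines: 07:30–07:45, 08:30–09:30, 15:00–16:00.
Total common minutes: 15 + 60 + 60 = 135.

135 minutes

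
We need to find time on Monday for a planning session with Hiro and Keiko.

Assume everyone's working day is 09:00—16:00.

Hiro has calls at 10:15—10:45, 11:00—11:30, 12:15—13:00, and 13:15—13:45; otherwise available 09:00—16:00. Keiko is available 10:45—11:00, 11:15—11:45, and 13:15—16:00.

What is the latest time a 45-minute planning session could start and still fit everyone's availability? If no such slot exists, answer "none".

Hiro free within 09:00–16:00: 09:00–10:15, 10:45–11:00, 11:30–12:15, 13:00–13:15, 13:45–16:00.
Hiro ∩ Keiko: 10:45–11:00, 11:30–11:45, 13:45–16:00.
Windows ≥ 45 min: 13:45–16:00.
Latest start in the last window 13:45–16:00 is 16:00 − 45 min = 15:15.

15:15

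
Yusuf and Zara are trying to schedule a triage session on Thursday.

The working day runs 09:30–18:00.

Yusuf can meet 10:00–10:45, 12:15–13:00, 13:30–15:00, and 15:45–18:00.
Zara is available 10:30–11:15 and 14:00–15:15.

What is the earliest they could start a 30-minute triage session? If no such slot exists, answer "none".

Yusuf ∩ Zara: 10:30–10:45, 14:00–15:00.
Windows ≥ 30 min: 14:00–15:00.
Earliest such window starts at 14:00.

14:00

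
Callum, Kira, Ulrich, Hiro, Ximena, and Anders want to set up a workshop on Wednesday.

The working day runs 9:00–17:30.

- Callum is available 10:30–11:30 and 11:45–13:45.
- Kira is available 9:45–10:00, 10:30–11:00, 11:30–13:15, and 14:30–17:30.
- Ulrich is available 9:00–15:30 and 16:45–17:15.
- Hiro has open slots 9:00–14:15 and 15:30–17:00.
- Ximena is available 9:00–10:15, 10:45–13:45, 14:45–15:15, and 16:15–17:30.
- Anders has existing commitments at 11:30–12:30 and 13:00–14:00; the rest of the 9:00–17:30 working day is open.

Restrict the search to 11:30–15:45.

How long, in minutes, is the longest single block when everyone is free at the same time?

Anders free within 09:00–17:30: 09:00–11:30, 12:30–13:00, 14:00–17:30.
Callum ∩ Kira: 10:30–11:00, 11:45–13:15.
Callum ∩ Kira ∩ Ulrich: 10:30–11:00, 11:45–13:15.
Callum ∩ Kira ∩ Ulrich ∩ Hiro: 10:30–11:00, 11:45–13:15.
Callum ∩ Kira ∩ Ulrich ∩ Hiro ∩ Ximena: 10:45–11:00, 11:45–13:15.
Callum ∩ Kira ∩ Ulrich ∩ Hiro ∩ Ximena ∩ Anders: 10:45–11:00, 12:30–13:00.
Restricted to 11:30–15:45: 12:30–13:00.
Single common window of 30 minutes.

30 minutes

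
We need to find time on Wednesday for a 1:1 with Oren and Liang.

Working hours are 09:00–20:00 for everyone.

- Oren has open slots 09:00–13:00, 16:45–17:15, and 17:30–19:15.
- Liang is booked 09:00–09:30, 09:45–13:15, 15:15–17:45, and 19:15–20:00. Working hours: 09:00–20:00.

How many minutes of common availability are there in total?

Liang free within 09:00–20:00: 09:30–09:45, 13:15–15:15, 17:45–19:15.
Oren ∩ Liang: 09:30–09:45, 17:45–19:15.
Total common minutes: 15 + 90 = 105.

105 minutes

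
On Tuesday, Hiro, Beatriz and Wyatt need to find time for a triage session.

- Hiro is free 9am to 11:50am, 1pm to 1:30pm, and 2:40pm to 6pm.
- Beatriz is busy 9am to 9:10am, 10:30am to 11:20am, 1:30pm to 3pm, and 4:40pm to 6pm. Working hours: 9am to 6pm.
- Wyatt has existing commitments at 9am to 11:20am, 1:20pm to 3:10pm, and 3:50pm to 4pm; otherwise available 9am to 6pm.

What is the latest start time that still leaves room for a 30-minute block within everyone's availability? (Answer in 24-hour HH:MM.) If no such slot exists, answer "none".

Beatriz free within 09:00–18:00: 09:10–10:30, 11:20–13:30, 15:00–16:40.
Wyatt free within 09:00–18:00: 11:20–13:20, 15:10–15:50, 16:00–18:00.
Hiro ∩ Beatriz: 09:10–10:30, 11:20–11:50, 13:00–13:30, 15:00–16:40.
Hiro ∩ Beatriz ∩ Wyatt: 11:20–11:50, 13:00–13:20, 15:10–15:50, 16:00–16:40.
Windows ≥ 30 min: 11:20–11:50, 15:10–15:50, 16:00–16:40.
Latest start in the last window 16:00–16:40 is 16:40 − 30 min = 16:10.

16:10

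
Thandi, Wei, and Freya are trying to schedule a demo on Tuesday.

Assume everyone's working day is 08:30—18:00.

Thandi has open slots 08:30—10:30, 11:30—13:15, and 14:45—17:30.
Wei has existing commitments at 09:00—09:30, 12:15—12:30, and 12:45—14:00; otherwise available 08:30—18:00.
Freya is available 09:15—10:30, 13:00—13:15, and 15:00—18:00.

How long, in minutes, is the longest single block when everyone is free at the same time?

150 minutes

Wei free within 08:30–18:00: 08:30–09:00, 09:30–12:15, 12:30–12:45, 14:00–18:00.
Thandi ∩ Wei: 08:30–09:00, 09:30–10:30, 11:30–12:15, 12:30–12:45, 14:45–17:30.
Thandi ∩ Wei ∩ Freya: 09:30–10:30, 15:00–17:30.
Common window lengths: 60, 150 min; longest is 150.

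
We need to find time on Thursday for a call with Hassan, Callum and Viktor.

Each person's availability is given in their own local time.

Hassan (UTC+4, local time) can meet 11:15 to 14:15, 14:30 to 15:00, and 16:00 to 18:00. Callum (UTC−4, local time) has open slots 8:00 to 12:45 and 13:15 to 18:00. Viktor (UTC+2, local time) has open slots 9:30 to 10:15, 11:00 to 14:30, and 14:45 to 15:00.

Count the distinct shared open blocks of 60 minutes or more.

0

Hassan → UTC: 07:15–10:15, 10:30–11:00, 12:00–14:00.
Callum → UTC: 12:00–16:45, 17:15–22:00.
Viktor → UTC: 07:30–08:15, 09:00–12:30, 12:45–13:00.
Hassan ∩ Callum: 12:00–14:00.
Hassan ∩ Callum ∩ Viktor: 12:00–12:30, 12:45–13:00.
Windows ≥ 60 min: (none).
That's 0 windows.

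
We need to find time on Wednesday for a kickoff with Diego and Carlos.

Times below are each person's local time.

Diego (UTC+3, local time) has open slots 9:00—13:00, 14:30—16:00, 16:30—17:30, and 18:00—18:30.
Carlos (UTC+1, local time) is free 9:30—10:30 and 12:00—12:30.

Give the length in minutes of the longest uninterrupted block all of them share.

Diego → UTC: 06:00–10:00, 11:30–13:00, 13:30–14:30, 15:00–15:30.
Carlos → UTC: 08:30–09:30, 11:00–11:30.
Diego ∩ Carlos: 08:30–09:30.
Single common window of 60 minutes.

60 minutes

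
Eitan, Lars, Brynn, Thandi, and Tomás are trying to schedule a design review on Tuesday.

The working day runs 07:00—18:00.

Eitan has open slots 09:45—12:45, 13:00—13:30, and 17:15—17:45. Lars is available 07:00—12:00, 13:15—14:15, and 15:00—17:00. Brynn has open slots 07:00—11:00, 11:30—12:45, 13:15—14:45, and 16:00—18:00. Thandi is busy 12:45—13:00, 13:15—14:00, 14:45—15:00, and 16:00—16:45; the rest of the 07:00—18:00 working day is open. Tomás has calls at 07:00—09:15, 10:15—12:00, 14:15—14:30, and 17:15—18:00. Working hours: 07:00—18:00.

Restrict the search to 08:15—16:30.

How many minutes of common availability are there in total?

30 minutes

Thandi free within 07:00–18:00: 07:00–12:45, 13:00–13:15, 14:00–14:45, 15:00–16:00, 16:45–18:00.
Tomás free within 07:00–18:00: 09:15–10:15, 12:00–14:15, 14:30–17:15.
Eitan ∩ Lars: 09:45–12:00, 13:15–13:30.
Eitan ∩ Lars ∩ Brynn: 09:45–11:00, 11:30–12:00, 13:15–13:30.
Eitan ∩ Lars ∩ Brynn ∩ Thandi: 09:45–11:00, 11:30–12:00.
Eitan ∩ Lars ∩ Brynn ∩ Thandi ∩ Tomás: 09:45–10:15.
Restricted to 08:15–16:30: 09:45–10:15.
Total common minutes: 30.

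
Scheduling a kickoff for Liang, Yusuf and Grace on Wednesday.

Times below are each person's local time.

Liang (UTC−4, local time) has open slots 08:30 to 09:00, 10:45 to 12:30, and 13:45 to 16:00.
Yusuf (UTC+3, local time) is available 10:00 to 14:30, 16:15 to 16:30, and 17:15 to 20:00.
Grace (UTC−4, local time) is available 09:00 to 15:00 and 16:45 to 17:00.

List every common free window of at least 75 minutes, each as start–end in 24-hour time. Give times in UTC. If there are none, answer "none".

Liang → UTC: 12:30–13:00, 14:45–16:30, 17:45–20:00.
Yusuf → UTC: 07:00–11:30, 13:15–13:30, 14:15–17:00.
Grace → UTC: 13:00–19:00, 20:45–21:00.
Liang ∩ Yusuf: 14:45–16:30.
Liang ∩ Yusuf ∩ Grace: 14:45–16:30.
Windows ≥ 75 min: 14:45–16:30.

14:45–16:30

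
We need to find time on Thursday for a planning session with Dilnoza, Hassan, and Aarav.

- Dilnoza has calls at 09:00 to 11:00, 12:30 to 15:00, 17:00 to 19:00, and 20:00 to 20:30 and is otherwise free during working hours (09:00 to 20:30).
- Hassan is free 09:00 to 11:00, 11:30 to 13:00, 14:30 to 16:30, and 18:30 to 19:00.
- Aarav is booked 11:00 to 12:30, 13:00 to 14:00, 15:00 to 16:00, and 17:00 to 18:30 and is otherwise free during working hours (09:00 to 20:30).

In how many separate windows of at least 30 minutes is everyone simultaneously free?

1

Dilnoza free within 09:00–20:30: 11:00–12:30, 15:00–17:00, 19:00–20:00.
Aarav free within 09:00–20:30: 09:00–11:00, 12:30–13:00, 14:00–15:00, 16:00–17:00, 18:30–20:30.
Dilnoza ∩ Hassan: 11:30–12:30, 15:00–16:30.
Dilnoza ∩ Hassan ∩ Aarav: 16:00–16:30.
Windows ≥ 30 min: 16:00–16:30.
That's 1 window.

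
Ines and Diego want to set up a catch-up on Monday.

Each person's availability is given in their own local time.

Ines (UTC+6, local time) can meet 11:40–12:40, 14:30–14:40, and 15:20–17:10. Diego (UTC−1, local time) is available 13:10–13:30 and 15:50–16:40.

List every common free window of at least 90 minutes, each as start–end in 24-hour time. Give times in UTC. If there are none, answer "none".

Ines → UTC: 05:40–06:40, 08:30–08:40, 09:20–11:10.
Diego → UTC: 14:10–14:30, 16:50–17:40.
Ines ∩ Diego: (none).
Windows ≥ 90 min: (none).

none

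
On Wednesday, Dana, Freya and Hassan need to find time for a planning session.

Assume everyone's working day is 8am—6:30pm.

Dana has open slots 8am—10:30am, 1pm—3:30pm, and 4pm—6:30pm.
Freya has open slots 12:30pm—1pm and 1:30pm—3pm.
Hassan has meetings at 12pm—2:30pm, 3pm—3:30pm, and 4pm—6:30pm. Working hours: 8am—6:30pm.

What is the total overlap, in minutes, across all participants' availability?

30 minutes

Hassan free within 08:00–18:30: 08:00–12:00, 14:30–15:00, 15:30–16:00.
Dana ∩ Freya: 13:30–15:00.
Dana ∩ Freya ∩ Hassan: 14:30–15:00.
Total common minutes: 30.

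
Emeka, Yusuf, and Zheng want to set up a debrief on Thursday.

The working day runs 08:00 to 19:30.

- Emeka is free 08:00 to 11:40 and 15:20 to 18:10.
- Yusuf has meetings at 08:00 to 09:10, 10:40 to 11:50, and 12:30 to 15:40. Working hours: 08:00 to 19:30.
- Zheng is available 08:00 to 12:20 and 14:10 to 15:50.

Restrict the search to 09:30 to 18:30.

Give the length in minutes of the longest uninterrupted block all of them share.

Yusuf free within 08:00–19:30: 09:10–10:40, 11:50–12:30, 15:40–19:30.
Emeka ∩ Yusuf: 09:10–10:40, 15:40–18:10.
Emeka ∩ Yusuf ∩ Zheng: 09:10–10:40, 15:40–15:50.
Restricted to 09:30–18:30: 09:30–10:40, 15:40–15:50.
Common window lengths: 70, 10 min; longest is 70.

70 minutes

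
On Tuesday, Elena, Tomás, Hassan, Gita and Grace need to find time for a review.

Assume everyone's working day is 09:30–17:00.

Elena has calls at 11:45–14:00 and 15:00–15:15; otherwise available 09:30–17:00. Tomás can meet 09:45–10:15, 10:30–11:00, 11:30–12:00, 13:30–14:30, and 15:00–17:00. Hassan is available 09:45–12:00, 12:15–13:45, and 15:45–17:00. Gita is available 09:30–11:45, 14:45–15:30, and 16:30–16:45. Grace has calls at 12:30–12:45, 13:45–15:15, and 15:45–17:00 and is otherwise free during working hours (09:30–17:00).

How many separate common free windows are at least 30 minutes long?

2

Elena free within 09:30–17:00: 09:30–11:45, 14:00–15:00, 15:15–17:00.
Grace free within 09:30–17:00: 09:30–12:30, 12:45–13:45, 15:15–15:45.
Elena ∩ Tomás: 09:45–10:15, 10:30–11:00, 11:30–11:45, 14:00–14:30, 15:15–17:00.
Elena ∩ Tomás ∩ Hassan: 09:45–10:15, 10:30–11:00, 11:30–11:45, 15:45–17:00.
Elena ∩ Tomás ∩ Hassan ∩ Gita: 09:45–10:15, 10:30–11:00, 11:30–11:45, 16:30–16:45.
Elena ∩ Tomás ∩ Hassan ∩ Gita ∩ Grace: 09:45–10:15, 10:30–11:00, 11:30–11:45.
Windows ≥ 30 min: 09:45–10:15, 10:30–11:00.
That's 2 windows.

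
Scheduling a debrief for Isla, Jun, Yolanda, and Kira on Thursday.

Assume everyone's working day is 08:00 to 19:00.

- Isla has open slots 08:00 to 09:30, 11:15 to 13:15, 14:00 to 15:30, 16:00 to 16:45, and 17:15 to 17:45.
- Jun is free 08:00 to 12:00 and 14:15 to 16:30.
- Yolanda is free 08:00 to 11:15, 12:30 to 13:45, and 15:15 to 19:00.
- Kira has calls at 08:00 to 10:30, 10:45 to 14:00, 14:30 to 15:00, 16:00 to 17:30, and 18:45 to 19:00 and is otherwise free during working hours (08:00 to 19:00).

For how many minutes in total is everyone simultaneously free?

Kira free within 08:00–19:00: 10:30–10:45, 14:00–14:30, 15:00–16:00, 17:30–18:45.
Isla ∩ Jun: 08:00–09:30, 11:15–12:00, 14:15–15:30, 16:00–16:30.
Isla ∩ Jun ∩ Yolanda: 08:00–09:30, 15:15–15:30, 16:00–16:30.
Isla ∩ Jun ∩ Yolanda ∩ Kira: 15:15–15:30.
Total common minutes: 15.

15 minutes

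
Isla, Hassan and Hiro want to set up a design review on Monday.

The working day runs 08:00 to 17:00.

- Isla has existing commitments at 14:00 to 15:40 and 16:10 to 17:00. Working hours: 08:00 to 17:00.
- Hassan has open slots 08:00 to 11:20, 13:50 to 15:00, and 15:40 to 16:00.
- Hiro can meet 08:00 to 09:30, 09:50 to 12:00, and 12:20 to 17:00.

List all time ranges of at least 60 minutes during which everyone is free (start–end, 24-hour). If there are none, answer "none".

08:00–09:30, 09:50–11:20

Isla free within 08:00–17:00: 08:00–14:00, 15:40–16:10.
Isla ∩ Hassan: 08:00–11:20, 13:50–14:00, 15:40–16:00.
Isla ∩ Hassan ∩ Hiro: 08:00–09:30, 09:50–11:20, 13:50–14:00, 15:40–16:00.
Windows ≥ 60 min: 08:00–09:30, 09:50–11:20.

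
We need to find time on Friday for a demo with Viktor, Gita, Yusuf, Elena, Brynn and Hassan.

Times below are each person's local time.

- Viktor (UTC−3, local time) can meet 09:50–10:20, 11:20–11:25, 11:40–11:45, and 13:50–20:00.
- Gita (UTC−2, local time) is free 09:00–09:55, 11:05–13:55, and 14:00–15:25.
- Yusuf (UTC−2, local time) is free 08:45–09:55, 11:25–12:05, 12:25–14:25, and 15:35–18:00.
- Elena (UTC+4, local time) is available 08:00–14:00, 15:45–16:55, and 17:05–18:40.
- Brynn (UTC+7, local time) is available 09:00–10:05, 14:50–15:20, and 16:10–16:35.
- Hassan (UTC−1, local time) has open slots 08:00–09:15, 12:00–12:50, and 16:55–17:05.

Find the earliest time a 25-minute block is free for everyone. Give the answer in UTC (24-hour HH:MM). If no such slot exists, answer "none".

Viktor → UTC: 12:50–13:20, 14:20–14:25, 14:40–14:45, 16:50–23:00.
Gita → UTC: 11:00–11:55, 13:05–15:55, 16:00–17:25.
Yusuf → UTC: 10:45–11:55, 13:25–14:05, 14:25–16:25, 17:35–20:00.
Elena → UTC: 04:00–10:00, 11:45–12:55, 13:05–14:40.
Brynn → UTC: 02:00–03:05, 07:50–08:20, 09:10–09:35.
Hassan → UTC: 09:00–10:15, 13:00–13:50, 17:55–18:05.
Viktor ∩ Gita: 13:05–13:20, 14:20–14:25, 14:40–14:45, 16:50–17:25.
Viktor ∩ Gita ∩ Yusuf: 14:40–14:45.
Viktor ∩ Gita ∩ Yusuf ∩ Elena: (none).
Viktor ∩ Gita ∩ Yusuf ∩ Elena ∩ Brynn: (none).
Viktor ∩ Gita ∩ Yusuf ∩ Elena ∩ Brynn ∩ Hassan: (none).
Windows ≥ 25 min: (none).

none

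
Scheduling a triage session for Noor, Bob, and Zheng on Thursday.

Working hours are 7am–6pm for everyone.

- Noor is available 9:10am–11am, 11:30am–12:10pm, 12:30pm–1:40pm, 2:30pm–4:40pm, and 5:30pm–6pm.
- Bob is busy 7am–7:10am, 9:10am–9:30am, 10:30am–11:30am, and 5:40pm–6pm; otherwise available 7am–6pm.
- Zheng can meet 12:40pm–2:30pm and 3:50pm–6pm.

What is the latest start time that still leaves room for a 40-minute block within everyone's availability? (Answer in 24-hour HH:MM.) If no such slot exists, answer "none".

16:00

Bob free within 07:00–18:00: 07:10–09:10, 09:30–10:30, 11:30–17:40.
Noor ∩ Bob: 09:30–10:30, 11:30–12:10, 12:30–13:40, 14:30–16:40, 17:30–17:40.
Noor ∩ Bob ∩ Zheng: 12:40–13:40, 15:50–16:40, 17:30–17:40.
Windows ≥ 40 min: 12:40–13:40, 15:50–16:40.
Latest start in the last window 15:50–16:40 is 16:40 − 40 min = 16:00.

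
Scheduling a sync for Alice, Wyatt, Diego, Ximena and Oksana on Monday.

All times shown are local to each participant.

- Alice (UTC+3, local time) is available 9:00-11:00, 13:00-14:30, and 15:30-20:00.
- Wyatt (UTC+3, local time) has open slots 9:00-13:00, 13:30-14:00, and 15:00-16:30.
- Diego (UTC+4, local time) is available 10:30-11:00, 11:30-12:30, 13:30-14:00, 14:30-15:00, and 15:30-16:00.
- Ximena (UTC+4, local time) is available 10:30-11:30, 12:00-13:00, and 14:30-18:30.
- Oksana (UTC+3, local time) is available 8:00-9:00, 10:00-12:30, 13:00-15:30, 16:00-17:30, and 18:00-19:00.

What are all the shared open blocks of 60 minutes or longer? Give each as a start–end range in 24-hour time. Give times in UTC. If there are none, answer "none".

Alice → UTC: 06:00–08:00, 10:00–11:30, 12:30–17:00.
Wyatt → UTC: 06:00–10:00, 10:30–11:00, 12:00–13:30.
Diego → UTC: 06:30–07:00, 07:30–08:30, 09:30–10:00, 10:30–11:00, 11:30–12:00.
Ximena → UTC: 06:30–07:30, 08:00–09:00, 10:30–14:30.
Oksana → UTC: 05:00–06:00, 07:00–09:30, 10:00–12:30, 13:00–14:30, 15:00–16:00.
Alice ∩ Wyatt: 06:00–08:00, 10:30–11:00, 12:30–13:30.
Alice ∩ Wyatt ∩ Diego: 06:30–07:00, 07:30–08:00, 10:30–11:00.
Alice ∩ Wyatt ∩ Diego ∩ Ximena: 06:30–07:00, 10:30–11:00.
Alice ∩ Wyatt ∩ Diego ∩ Ximena ∩ Oksana: 10:30–11:00.
Windows ≥ 60 min: (none).

none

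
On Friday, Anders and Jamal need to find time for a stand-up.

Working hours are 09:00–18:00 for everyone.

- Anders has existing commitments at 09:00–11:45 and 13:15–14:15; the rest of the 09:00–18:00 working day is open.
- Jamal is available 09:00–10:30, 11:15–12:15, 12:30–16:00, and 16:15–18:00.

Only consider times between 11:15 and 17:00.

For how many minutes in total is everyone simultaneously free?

Anders free within 09:00–18:00: 11:45–13:15, 14:15–18:00.
Anders ∩ Jamal: 11:45–12:15, 12:30–13:15, 14:15–16:00, 16:15–18:00.
Restricted to 11:15–17:00: 11:45–12:15, 12:30–13:15, 14:15–16:00, 16:15–17:00.
Total common minutes: 30 + 45 + 105 + 45 = 225.

225 minutes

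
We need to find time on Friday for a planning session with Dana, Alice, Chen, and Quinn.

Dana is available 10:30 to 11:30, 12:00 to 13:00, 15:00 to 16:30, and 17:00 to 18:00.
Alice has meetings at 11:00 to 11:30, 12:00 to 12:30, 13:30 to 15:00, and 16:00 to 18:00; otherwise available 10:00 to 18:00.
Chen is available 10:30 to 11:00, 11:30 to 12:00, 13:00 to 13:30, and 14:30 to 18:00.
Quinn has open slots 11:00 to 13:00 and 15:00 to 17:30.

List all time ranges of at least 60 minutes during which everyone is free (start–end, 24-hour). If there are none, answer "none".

Alice free within 10:00–18:00: 10:00–11:00, 11:30–12:00, 12:30–13:30, 15:00–16:00.
Dana ∩ Alice: 10:30–11:00, 12:30–13:00, 15:00–16:00.
Dana ∩ Alice ∩ Chen: 10:30–11:00, 15:00–16:00.
Dana ∩ Alice ∩ Chen ∩ Quinn: 15:00–16:00.
Windows ≥ 60 min: 15:00–16:00.

15:00–16:00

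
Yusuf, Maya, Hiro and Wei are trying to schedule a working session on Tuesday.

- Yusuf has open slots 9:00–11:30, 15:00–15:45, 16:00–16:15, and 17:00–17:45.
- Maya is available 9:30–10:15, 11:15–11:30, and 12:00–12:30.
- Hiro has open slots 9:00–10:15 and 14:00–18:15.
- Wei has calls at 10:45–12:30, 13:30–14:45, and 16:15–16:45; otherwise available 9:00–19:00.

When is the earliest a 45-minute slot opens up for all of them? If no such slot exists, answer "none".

Wei free within 09:00–19:00: 09:00–10:45, 12:30–13:30, 14:45–16:15, 16:45–19:00.
Yusuf ∩ Maya: 09:30–10:15, 11:15–11:30.
Yusuf ∩ Maya ∩ Hiro: 09:30–10:15.
Yusuf ∩ Maya ∩ Hiro ∩ Wei: 09:30–10:15.
Windows ≥ 45 min: 09:30–10:15.
Earliest such window starts at 09:30.

09:30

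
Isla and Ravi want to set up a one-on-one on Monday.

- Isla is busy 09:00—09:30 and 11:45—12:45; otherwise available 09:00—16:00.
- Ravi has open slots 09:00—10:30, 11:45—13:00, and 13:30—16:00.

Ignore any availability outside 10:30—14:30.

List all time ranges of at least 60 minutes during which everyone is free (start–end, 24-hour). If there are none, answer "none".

Isla free within 09:00–16:00: 09:30–11:45, 12:45–16:00.
Isla ∩ Ravi: 09:30–10:30, 12:45–13:00, 13:30–16:00.
Restricted to 10:30–14:30: 12:45–13:00, 13:30–14:30.
Windows ≥ 60 min: 13:30–14:30.

13:30–14:30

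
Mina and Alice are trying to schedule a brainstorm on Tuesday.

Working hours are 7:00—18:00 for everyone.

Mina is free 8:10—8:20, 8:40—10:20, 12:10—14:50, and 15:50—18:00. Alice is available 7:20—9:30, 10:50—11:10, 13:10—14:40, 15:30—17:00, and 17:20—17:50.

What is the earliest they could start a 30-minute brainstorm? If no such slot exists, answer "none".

Mina ∩ Alice: 08:10–08:20, 08:40–09:30, 13:10–14:40, 15:50–17:00, 17:20–17:50.
Windows ≥ 30 min: 08:40–09:30, 13:10–14:40, 15:50–17:00, 17:20–17:50.
Earliest such window starts at 08:40.

08:40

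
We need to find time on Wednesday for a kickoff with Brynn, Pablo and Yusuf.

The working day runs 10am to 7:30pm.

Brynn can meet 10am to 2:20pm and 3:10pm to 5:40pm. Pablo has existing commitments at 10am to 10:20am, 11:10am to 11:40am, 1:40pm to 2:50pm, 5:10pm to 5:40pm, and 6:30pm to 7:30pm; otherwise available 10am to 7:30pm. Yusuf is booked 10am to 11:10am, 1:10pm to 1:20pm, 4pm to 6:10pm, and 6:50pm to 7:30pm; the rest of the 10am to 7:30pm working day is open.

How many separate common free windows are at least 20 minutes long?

Pablo free within 10:00–19:30: 10:20–11:10, 11:40–13:40, 14:50–17:10, 17:40–18:30.
Yusuf free within 10:00–19:30: 11:10–13:10, 13:20–16:00, 18:10–18:50.
Brynn ∩ Pablo: 10:20–11:10, 11:40–13:40, 15:10–17:10.
Brynn ∩ Pablo ∩ Yusuf: 11:40–13:10, 13:20–13:40, 15:10–16:00.
Windows ≥ 20 min: 11:40–13:10, 13:20–13:40, 15:10–16:00.
That's 3 windows.

3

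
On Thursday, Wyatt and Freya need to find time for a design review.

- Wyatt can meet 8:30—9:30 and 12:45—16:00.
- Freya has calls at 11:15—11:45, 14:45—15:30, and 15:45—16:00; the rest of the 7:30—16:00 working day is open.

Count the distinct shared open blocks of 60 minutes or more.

Freya free within 07:30–16:00: 07:30–11:15, 11:45–14:45, 15:30–15:45.
Wyatt ∩ Freya: 08:30–09:30, 12:45–14:45, 15:30–15:45.
Windows ≥ 60 min: 08:30–09:30, 12:45–14:45.
That's 2 windows.

2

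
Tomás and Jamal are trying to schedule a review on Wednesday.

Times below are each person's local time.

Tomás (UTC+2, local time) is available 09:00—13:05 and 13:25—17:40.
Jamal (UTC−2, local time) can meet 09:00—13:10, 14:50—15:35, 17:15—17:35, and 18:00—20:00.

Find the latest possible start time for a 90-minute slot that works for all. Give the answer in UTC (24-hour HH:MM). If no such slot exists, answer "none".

Tomás → UTC: 07:00–11:05, 11:25–15:40.
Jamal → UTC: 11:00–15:10, 16:50–17:35, 19:15–19:35, 20:00–22:00.
Tomás ∩ Jamal: 11:00–11:05, 11:25–15:10.
Windows ≥ 90 min: 11:25–15:10.
Latest start in the last window 11:25–15:10 is 15:10 − 90 min = 13:40.

13:40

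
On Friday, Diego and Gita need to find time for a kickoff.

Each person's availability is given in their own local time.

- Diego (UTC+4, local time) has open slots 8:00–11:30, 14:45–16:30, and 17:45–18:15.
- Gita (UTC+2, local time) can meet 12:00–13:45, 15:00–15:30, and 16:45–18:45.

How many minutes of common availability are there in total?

Diego → UTC: 04:00–07:30, 10:45–12:30, 13:45–14:15.
Gita → UTC: 10:00–11:45, 13:00–13:30, 14:45–16:45.
Diego ∩ Gita: 10:45–11:45.
Total common minutes: 60.

60 minutes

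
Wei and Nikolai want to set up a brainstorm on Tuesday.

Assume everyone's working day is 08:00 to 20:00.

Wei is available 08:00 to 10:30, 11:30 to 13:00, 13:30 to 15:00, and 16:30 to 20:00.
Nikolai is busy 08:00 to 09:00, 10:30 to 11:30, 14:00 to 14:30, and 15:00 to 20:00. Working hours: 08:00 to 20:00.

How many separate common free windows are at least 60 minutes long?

Nikolai free within 08:00–20:00: 09:00–10:30, 11:30–14:00, 14:30–15:00.
Wei ∩ Nikolai: 09:00–10:30, 11:30–13:00, 13:30–14:00, 14:30–15:00.
Windows ≥ 60 min: 09:00–10:30, 11:30–13:00.
That's 2 windows.

2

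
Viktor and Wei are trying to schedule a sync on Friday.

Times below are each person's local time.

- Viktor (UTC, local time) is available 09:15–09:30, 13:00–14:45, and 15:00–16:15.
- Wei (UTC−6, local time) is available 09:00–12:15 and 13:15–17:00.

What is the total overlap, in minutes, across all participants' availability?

Viktor → UTC: 09:15–09:30, 13:00–14:45, 15:00–16:15.
Wei → UTC: 15:00–18:15, 19:15–23:00.
Viktor ∩ Wei: 15:00–16:15.
Total common minutes: 75.

75 minutes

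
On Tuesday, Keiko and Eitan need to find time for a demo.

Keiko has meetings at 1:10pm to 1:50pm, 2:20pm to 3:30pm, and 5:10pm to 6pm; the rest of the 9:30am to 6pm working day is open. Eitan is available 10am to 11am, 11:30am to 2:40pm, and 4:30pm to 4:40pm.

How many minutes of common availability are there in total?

Keiko free within 09:30–18:00: 09:30–13:10, 13:50–14:20, 15:30–17:10.
Keiko ∩ Eitan: 10:00–11:00, 11:30–13:10, 13:50–14:20, 16:30–16:40.
Total common minutes: 60 + 100 + 30 + 10 = 200.

200 minutes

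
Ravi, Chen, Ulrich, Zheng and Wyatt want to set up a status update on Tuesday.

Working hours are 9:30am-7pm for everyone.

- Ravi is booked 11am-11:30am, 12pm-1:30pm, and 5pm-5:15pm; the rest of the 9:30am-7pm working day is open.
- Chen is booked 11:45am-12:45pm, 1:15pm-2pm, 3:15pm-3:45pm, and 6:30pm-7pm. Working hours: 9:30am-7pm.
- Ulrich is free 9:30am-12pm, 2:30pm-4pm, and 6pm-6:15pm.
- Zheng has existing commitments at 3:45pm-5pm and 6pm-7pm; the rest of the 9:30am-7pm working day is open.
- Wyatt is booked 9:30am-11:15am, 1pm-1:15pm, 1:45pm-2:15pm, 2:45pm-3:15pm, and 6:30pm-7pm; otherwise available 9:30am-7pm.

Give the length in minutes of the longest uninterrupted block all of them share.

Ravi free within 09:30–19:00: 09:30–11:00, 11:30–12:00, 13:30–17:00, 17:15–19:00.
Chen free within 09:30–19:00: 09:30–11:45, 12:45–13:15, 14:00–15:15, 15:45–18:30.
Zheng free within 09:30–19:00: 09:30–15:45, 17:00–18:00.
Wyatt free within 09:30–19:00: 11:15–13:00, 13:15–13:45, 14:15–14:45, 15:15–18:30.
Ravi ∩ Chen: 09:30–11:00, 11:30–11:45, 14:00–15:15, 15:45–17:00, 17:15–18:30.
Ravi ∩ Chen ∩ Ulrich: 09:30–11:00, 11:30–11:45, 14:30–15:15, 15:45–16:00, 18:00–18:15.
Ravi ∩ Chen ∩ Ulrich ∩ Zheng: 09:30–11:00, 11:30–11:45, 14:30–15:15.
Ravi ∩ Chen ∩ Ulrich ∩ Zheng ∩ Wyatt: 11:30–11:45, 14:30–14:45.
Common window lengths: 15, 15 min; longest is 15.

15 minutes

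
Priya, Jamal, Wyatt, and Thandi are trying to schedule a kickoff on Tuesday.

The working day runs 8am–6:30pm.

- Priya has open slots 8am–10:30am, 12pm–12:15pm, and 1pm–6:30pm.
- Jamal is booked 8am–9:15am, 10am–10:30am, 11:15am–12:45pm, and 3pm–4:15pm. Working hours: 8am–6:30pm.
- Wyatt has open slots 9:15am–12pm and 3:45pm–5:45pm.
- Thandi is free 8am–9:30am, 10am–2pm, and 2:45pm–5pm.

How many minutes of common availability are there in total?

Jamal free within 08:00–18:30: 09:15–10:00, 10:30–11:15, 12:45–15:00, 16:15–18:30.
Priya ∩ Jamal: 09:15–10:00, 13:00–15:00, 16:15–18:30.
Priya ∩ Jamal ∩ Wyatt: 09:15–10:00, 16:15–17:45.
Priya ∩ Jamal ∩ Wyatt ∩ Thandi: 09:15–09:30, 16:15–17:00.
Total common minutes: 15 + 45 = 60.

60 minutes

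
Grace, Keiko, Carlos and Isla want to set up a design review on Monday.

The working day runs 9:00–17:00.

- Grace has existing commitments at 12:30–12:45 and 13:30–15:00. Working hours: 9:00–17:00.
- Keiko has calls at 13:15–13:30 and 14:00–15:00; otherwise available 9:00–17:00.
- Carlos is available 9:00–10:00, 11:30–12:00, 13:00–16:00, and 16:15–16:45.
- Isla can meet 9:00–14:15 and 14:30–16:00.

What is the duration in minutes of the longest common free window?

Grace free within 09:00–17:00: 09:00–12:30, 12:45–13:30, 15:00–17:00.
Keiko free within 09:00–17:00: 09:00–13:15, 13:30–14:00, 15:00–17:00.
Grace ∩ Keiko: 09:00–12:30, 12:45–13:15, 15:00–17:00.
Grace ∩ Keiko ∩ Carlos: 09:00–10:00, 11:30–12:00, 13:00–13:15, 15:00–16:00, 16:15–16:45.
Grace ∩ Keiko ∩ Carlos ∩ Isla: 09:00–10:00, 11:30–12:00, 13:00–13:15, 15:00–16:00.
Common window lengths: 60, 30, 15, 60 min; longest is 60.

60 minutes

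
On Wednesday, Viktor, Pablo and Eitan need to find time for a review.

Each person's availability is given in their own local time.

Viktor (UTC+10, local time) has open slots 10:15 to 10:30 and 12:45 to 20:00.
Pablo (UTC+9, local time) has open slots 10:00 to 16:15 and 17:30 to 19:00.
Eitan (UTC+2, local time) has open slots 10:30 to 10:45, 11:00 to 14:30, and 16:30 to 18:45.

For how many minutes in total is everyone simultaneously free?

75 minutes

Viktor → UTC: 00:15–00:30, 02:45–10:00.
Pablo → UTC: 01:00–07:15, 08:30–10:00.
Eitan → UTC: 08:30–08:45, 09:00–12:30, 14:30–16:45.
Viktor ∩ Pablo: 02:45–07:15, 08:30–10:00.
Viktor ∩ Pablo ∩ Eitan: 08:30–08:45, 09:00–10:00.
Total common minutes: 15 + 60 = 75.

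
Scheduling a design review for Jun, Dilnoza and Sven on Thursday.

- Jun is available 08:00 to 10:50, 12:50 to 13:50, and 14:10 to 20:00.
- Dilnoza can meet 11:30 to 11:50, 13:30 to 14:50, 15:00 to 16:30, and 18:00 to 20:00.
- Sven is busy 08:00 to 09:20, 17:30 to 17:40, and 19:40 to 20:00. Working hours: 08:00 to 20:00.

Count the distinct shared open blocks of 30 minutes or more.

Sven free within 08:00–20:00: 09:20–17:30, 17:40–19:40.
Jun ∩ Dilnoza: 13:30–13:50, 14:10–14:50, 15:00–16:30, 18:00–20:00.
Jun ∩ Dilnoza ∩ Sven: 13:30–13:50, 14:10–14:50, 15:00–16:30, 18:00–19:40.
Windows ≥ 30 min: 14:10–14:50, 15:00–16:30, 18:00–19:40.
That's 3 windows.

3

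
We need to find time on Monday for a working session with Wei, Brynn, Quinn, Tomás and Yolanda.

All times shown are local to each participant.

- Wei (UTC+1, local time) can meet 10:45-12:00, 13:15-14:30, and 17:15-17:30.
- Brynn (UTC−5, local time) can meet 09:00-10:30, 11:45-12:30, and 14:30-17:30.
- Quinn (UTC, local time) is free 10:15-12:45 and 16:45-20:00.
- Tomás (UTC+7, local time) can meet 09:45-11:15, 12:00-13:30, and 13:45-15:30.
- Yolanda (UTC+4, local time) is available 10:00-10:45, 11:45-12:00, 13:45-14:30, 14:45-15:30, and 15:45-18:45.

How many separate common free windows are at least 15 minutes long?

Wei → UTC: 09:45–11:00, 12:15–13:30, 16:15–16:30.
Brynn → UTC: 14:00–15:30, 16:45–17:30, 19:30–22:30.
Quinn → UTC: 10:15–12:45, 16:45–20:00.
Tomás → UTC: 02:45–04:15, 05:00–06:30, 06:45–08:30.
Yolanda → UTC: 06:00–06:45, 07:45–08:00, 09:45–10:30, 10:45–11:30, 11:45–14:45.
Wei ∩ Brynn: (none).
Wei ∩ Brynn ∩ Quinn: (none).
Wei ∩ Brynn ∩ Quinn ∩ Tomás: (none).
Wei ∩ Brynn ∩ Quinn ∩ Tomás ∩ Yolanda: (none).
Windows ≥ 15 min: (none).
That's 0 windows.

0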